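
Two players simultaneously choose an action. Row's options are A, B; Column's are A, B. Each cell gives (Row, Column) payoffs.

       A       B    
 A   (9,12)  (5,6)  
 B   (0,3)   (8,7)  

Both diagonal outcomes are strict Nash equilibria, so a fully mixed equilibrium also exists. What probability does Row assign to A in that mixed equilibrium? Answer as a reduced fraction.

Row's mix p on A must make Column indifferent between A and B.
Column's payoff from A: 12p + 3(1−p). From B: 6p + 7(1−p).
Set equal: 6p = 4(1−p) → p = 4/10 = 2/5.

2/5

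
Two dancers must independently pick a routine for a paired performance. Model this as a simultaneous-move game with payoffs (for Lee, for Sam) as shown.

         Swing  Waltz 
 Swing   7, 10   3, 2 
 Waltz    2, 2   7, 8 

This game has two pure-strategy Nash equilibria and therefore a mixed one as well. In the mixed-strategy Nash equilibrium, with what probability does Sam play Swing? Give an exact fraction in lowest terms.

4/9

Sam's mix q on Swing must make Lee indifferent between Swing and Waltz.
Lee's payoff from Swing: 7q + 3(1−q). From Waltz: 2q + 7(1−q).
Set equal: 5q = 4(1−q) → q = 4/9.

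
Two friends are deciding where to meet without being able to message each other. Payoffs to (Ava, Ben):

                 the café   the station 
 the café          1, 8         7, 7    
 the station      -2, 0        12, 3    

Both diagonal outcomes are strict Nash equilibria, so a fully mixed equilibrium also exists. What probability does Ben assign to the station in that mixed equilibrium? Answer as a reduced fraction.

Ben's mix q on the café must make Ava indifferent between the café and the station.
Ava's payoff from the café: 1q + 7(1−q). From the station: (-2)q + 12(1−q).
Set equal: 3q = 5(1−q) → q = 5/8.
Probability on the station is 1 − 5/8 = 3/8.

3/8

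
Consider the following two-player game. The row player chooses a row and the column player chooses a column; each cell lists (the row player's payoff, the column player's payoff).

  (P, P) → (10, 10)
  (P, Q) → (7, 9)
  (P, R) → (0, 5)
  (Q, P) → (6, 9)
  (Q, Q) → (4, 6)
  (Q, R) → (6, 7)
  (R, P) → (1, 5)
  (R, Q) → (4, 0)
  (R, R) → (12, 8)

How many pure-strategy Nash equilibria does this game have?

2

Both P: the row player gets 10 (best alternative 6); the column player gets 10 (best alternative 9). Neither deviates — NE.
Both R: the row player gets 12 (best alternative 6); the column player gets 8 (best alternative 5). Neither deviates — NE.
Both Q is not a NE: the row player would switch to P (7 > 4).
No other cell survives both best-response checks, so there are 2 pure NE.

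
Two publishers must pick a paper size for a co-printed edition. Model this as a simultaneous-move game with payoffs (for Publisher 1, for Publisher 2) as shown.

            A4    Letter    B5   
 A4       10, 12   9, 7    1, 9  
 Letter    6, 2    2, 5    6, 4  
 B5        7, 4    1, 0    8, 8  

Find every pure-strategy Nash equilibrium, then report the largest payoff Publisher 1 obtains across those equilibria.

10

Both A4 is a pure NE (Publisher 1: 10 ≥ 7; Publisher 2: 12 ≥ 9). Publisher 1 gets 10.
Both B5 is a pure NE (Publisher 1: 8 ≥ 6; Publisher 2: 8 ≥ 4). Publisher 1 gets 8.
Every other cell has a profitable deviation for at least one player. Highest of {10, 8} is 10.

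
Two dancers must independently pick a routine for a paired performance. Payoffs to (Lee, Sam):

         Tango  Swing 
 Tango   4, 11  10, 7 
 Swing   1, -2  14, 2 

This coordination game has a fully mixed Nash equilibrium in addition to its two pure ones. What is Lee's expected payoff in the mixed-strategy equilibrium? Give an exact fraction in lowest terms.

Sam mixes with probability q on Tango, chosen so Lee is indifferent: 4q + 10(1−q) = 1q + 14(1−q) gives q = 4/7.
Lee's expected payoff (from either row, since indifferent) is 4·4/7 + 10·3/7 = 46/7.

46/7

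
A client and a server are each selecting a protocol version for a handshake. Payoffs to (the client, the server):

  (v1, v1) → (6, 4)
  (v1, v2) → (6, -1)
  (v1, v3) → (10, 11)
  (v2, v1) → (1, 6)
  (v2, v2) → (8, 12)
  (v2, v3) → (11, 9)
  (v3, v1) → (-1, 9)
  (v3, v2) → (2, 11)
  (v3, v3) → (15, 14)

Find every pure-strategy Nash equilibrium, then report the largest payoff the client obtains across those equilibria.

Both v2 is a pure NE (the client: 8 ≥ 6; the server: 12 ≥ 9). The client gets 8.
Both v3 is a pure NE (the client: 15 ≥ 11; the server: 14 ≥ 11). The client gets 15.
Every other cell has a profitable deviation for at least one player. Highest of {8, 15} is 15.

15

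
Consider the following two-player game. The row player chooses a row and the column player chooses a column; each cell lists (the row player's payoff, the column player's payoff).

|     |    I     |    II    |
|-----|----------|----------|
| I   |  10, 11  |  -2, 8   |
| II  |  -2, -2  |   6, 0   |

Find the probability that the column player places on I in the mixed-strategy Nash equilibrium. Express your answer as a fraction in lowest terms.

2/5

The column player's mix q on I must make the row player indifferent between I and II.
The row player's payoff from I: 10q + (-2)(1−q). From II: (-2)q + 6(1−q).
Set equal: 12q = 8(1−q) → q = 8/20 = 2/5.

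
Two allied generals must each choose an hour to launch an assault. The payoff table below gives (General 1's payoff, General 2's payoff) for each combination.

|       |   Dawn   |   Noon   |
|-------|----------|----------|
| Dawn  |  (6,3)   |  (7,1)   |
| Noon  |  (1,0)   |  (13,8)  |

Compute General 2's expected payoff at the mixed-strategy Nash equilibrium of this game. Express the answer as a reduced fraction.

General 1 mixes with probability p on Dawn, chosen so General 2 is indifferent: 3p + 0(1−p) = 1p + 8(1−p) gives p = 4/5.
General 2's expected payoff is 3·4/5 + 0·1/5 = 12/5.

12/5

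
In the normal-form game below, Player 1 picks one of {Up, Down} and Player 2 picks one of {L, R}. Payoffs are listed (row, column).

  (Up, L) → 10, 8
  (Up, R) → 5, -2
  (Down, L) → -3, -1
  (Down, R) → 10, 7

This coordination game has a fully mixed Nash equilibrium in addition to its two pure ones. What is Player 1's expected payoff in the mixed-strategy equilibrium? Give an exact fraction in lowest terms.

Player 2 mixes with probability q on L, chosen so Player 1 is indifferent: 10q + 5(1−q) = (-3)q + 10(1−q) gives q = 5/18.
Player 1's expected payoff (from either row, since indifferent) is 10·5/18 + 5·13/18 = 115/18.

115/18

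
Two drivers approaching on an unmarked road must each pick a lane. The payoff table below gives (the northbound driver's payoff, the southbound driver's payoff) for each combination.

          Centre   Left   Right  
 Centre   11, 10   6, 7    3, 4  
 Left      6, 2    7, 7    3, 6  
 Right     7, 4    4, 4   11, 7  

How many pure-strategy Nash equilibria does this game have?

Both Centre: the northbound driver gets 11 (best alternative 7); the southbound driver gets 10 (best alternative 7). Neither deviates — NE.
Both Left: the northbound driver gets 7 (best alternative 6); the southbound driver gets 7 (best alternative 6). Neither deviates — NE.
Both Right: the northbound driver gets 11 (best alternative 3); the southbound driver gets 7 (best alternative 4). Neither deviates — NE.
(Centre, Left) is not a NE: the northbound driver would switch to Left (7 > 6).
No other cell survives both best-response checks, so there are 3 pure NE.

3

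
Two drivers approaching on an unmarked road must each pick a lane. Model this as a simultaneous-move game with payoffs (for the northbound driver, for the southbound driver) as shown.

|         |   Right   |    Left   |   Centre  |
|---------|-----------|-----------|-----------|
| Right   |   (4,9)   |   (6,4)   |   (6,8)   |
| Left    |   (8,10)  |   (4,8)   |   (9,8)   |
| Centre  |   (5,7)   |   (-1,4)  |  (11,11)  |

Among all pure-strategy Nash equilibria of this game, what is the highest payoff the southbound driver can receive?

11

(Left, Right) is a pure NE (the northbound driver: 8 ≥ 5; the southbound driver: 10 ≥ 8). The southbound driver gets 10.
Both Centre is a pure NE (the northbound driver: 11 ≥ 9; the southbound driver: 11 ≥ 7). The southbound driver gets 11.
Every other cell has a profitable deviation for at least one player. Highest of {10, 11} is 11.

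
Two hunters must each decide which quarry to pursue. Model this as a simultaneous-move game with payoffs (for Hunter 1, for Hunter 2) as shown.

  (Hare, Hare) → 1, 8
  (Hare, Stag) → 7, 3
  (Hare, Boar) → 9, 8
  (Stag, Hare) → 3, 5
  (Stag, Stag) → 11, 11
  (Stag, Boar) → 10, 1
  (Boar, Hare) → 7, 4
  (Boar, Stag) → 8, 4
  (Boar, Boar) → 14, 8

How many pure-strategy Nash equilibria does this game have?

2

Both Stag: Hunter 1 gets 11 (best alternative 8); Hunter 2 gets 11 (best alternative 5). Neither deviates — NE.
Both Boar: Hunter 1 gets 14 (best alternative 10); Hunter 2 gets 8 (best alternative 4). Neither deviates — NE.
Both Hare is not a NE: Hunter 1 would switch to Boar (7 > 1).
No other cell survives both best-response checks, so there are 2 pure NE.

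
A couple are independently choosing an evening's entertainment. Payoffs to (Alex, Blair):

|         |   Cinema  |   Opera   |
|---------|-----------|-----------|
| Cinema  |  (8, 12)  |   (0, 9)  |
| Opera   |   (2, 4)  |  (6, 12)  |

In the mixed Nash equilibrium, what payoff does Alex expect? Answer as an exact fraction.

4

Blair mixes with probability q on Cinema, chosen so Alex is indifferent: 8q + 0(1−q) = 2q + 6(1−q) gives q = 1/2.
Alex's expected payoff (from either row, since indifferent) is 8·1/2 + 0·1/2 = 4.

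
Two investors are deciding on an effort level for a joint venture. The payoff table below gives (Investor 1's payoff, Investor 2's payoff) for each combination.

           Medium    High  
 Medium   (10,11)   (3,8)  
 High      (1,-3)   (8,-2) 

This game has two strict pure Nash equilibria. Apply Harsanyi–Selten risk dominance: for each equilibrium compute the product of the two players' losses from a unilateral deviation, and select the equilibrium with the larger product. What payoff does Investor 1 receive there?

10

At both Medium: Investor 1 loses 10 − 1 = 9 by deviating; Investor 2 loses 11 − 8 = 3. Product = 9·3 = 27.
At both High: Investor 1 loses 8 − 3 = 5 by deviating; Investor 2 loses -2 − (-3) = 1. Product = 5·1 = 5.
27 > 5, so both Medium is risk-dominant. Investor 1's payoff there is 10.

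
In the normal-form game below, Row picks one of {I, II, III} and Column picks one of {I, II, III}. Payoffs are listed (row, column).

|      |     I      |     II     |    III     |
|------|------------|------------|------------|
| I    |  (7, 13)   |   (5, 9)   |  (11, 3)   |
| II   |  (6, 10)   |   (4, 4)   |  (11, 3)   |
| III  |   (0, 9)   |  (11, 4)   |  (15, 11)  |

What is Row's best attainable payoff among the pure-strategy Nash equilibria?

Both I is a pure NE (Row: 7 ≥ 6; Column: 13 ≥ 9). Row gets 7.
Both III is a pure NE (Row: 15 ≥ 11; Column: 11 ≥ 9). Row gets 15.
Every other cell has a profitable deviation for at least one player. Highest of {7, 15} is 15.

15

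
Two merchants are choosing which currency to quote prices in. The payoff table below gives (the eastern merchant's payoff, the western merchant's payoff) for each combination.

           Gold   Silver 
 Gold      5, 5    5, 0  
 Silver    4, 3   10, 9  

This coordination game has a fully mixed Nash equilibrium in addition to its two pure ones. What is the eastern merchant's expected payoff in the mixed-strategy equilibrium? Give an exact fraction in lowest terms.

5

The western merchant mixes with probability q on Gold, chosen so the eastern merchant is indifferent: 5q + 5(1−q) = 4q + 10(1−q) gives q = 5/6.
The eastern merchant's expected payoff (from either row, since indifferent) is 5·5/6 + 5·1/6 = 5.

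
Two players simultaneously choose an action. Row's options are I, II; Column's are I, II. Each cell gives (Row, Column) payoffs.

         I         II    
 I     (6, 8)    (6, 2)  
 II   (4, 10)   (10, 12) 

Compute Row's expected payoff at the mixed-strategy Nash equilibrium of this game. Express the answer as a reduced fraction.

Column mixes with probability q on I, chosen so Row is indifferent: 6q + 6(1−q) = 4q + 10(1−q) gives q = 2/3.
Row's expected payoff (from either row, since indifferent) is 6·2/3 + 6·1/3 = 6.

6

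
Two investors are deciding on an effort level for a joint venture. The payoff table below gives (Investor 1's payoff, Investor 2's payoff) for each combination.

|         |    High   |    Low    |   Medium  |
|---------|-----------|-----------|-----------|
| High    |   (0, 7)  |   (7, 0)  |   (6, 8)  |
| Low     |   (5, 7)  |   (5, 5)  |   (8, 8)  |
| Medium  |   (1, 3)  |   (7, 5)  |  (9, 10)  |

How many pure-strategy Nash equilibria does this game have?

1

Both Medium: Investor 1 gets 9 (best alternative 8); Investor 2 gets 10 (best alternative 5). Neither deviates — NE.
Both High is not a NE: Investor 1 would switch to Low (5 > 0).
No other cell survives both best-response checks, so there is 1 pure NE.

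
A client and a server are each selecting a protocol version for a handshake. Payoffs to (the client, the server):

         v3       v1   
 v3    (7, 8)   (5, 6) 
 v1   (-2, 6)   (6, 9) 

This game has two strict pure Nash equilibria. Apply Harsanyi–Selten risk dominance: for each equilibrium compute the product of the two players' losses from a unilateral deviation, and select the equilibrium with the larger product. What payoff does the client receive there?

At both v3: the client loses 7 − (-2) = 9 by deviating; the server loses 8 − 6 = 2. Product = 9·2 = 18.
At both v1: the client loses 6 − 5 = 1 by deviating; the server loses 9 − 6 = 3. Product = 1·3 = 3.
18 > 3, so both v3 is risk-dominant. The client's payoff there is 7.

7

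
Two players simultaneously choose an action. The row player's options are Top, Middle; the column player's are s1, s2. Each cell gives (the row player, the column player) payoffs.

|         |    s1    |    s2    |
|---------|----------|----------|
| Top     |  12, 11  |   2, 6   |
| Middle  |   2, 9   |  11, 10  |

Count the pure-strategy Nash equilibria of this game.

(Top, s1): the row player gets 12 (best alternative 2); the column player gets 11 (best alternative 6). Neither deviates — NE.
(Middle, s2): the row player gets 11 (best alternative 2); the column player gets 10 (best alternative 9). Neither deviates — NE.
(Top, s2) is not a NE: the row player would switch to Middle (11 > 2).
No other cell survives both best-response checks, so there are 2 pure NE.

2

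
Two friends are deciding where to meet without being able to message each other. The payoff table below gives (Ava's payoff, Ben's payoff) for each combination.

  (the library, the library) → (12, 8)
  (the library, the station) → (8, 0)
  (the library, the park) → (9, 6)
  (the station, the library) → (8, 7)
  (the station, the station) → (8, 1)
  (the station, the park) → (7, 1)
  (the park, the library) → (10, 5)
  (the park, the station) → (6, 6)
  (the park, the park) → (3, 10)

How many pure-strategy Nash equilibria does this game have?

1

Both the library: Ava gets 12 (best alternative 10); Ben gets 8 (best alternative 6). Neither deviates — NE.
Both the station is not a NE: Ben would switch to the library (7 > 1).
No other cell survives both best-response checks, so there is 1 pure NE.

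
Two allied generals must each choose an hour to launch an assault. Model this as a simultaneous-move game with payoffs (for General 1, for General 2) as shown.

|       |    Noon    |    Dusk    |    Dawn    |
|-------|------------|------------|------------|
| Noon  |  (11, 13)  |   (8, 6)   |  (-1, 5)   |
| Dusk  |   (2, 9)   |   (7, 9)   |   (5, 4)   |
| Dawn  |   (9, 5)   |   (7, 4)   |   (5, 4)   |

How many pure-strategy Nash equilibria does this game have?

1

Both Noon: General 1 gets 11 (best alternative 9); General 2 gets 13 (best alternative 6). Neither deviates — NE.
Both Dusk is not a NE: General 1 would switch to Noon (8 > 7).
No other cell survives both best-response checks, so there is 1 pure NE.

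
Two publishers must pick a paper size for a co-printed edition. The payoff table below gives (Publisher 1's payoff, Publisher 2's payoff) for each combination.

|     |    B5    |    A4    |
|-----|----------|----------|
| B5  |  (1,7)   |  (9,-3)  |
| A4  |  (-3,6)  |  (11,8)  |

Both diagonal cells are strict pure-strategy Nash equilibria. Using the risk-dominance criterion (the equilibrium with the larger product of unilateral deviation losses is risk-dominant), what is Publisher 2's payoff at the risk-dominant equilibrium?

At both B5: Publisher 1 loses 1 − (-3) = 4 by deviating; Publisher 2 loses 7 − (-3) = 10. Product = 4·10 = 40.
At both A4: Publisher 1 loses 11 − 9 = 2 by deviating; Publisher 2 loses 8 − 6 = 2. Product = 2·2 = 4.
40 > 4, so both B5 is risk-dominant. Publisher 2's payoff there is 7.

7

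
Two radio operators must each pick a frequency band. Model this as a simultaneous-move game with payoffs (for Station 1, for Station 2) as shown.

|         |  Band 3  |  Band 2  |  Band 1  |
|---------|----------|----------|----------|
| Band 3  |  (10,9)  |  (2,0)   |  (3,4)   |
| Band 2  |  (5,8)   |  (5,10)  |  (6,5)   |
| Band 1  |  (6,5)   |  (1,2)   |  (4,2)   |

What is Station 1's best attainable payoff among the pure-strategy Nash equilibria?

Both Band 3 is a pure NE (Station 1: 10 ≥ 6; Station 2: 9 ≥ 4). Station 1 gets 10.
Both Band 2 is a pure NE (Station 1: 5 ≥ 2; Station 2: 10 ≥ 8). Station 1 gets 5.
Every other cell has a profitable deviation for at least one player. Highest of {10, 5} is 10.

10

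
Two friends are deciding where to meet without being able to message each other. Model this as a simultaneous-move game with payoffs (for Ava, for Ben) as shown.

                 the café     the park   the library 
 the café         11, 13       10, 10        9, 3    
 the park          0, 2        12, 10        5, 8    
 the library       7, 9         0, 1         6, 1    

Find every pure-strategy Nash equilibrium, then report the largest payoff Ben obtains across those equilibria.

13

Both the café is a pure NE (Ava: 11 ≥ 7; Ben: 13 ≥ 10). Ben gets 13.
Both the park is a pure NE (Ava: 12 ≥ 10; Ben: 10 ≥ 8). Ben gets 10.
Every other cell has a profitable deviation for at least one player. Highest of {13, 10} is 13.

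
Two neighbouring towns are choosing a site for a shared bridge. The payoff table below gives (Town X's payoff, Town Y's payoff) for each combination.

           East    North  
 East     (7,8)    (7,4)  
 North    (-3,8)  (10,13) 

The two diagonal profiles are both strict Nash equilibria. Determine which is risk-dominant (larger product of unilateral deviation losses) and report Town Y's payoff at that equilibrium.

8

At both East: Town X loses 7 − (-3) = 10 by deviating; Town Y loses 8 − 4 = 4. Product = 10·4 = 40.
At both North: Town X loses 10 − 7 = 3 by deviating; Town Y loses 13 − 8 = 5. Product = 3·5 = 15.
40 > 15, so both East is risk-dominant. Town Y's payoff there is 8.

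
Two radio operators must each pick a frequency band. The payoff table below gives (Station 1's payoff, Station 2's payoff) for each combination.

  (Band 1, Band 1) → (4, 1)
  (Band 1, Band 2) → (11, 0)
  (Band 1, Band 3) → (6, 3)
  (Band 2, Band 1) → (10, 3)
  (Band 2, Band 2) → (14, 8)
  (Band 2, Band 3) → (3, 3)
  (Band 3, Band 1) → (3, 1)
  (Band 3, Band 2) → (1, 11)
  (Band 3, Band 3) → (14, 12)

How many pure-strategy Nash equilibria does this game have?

Both Band 2: Station 1 gets 14 (best alternative 11); Station 2 gets 8 (best alternative 3). Neither deviates — NE.
Both Band 3: Station 1 gets 14 (best alternative 6); Station 2 gets 12 (best alternative 11). Neither deviates — NE.
Both Band 1 is not a NE: Station 1 would switch to Band 2 (10 > 4).
No other cell survives both best-response checks, so there are 2 pure NE.

2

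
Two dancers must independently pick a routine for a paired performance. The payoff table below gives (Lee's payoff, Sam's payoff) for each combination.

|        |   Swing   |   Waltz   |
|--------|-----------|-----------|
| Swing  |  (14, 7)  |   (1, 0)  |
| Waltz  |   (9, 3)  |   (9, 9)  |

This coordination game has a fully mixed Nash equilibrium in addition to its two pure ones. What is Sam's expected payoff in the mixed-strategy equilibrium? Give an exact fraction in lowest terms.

63/13

Lee mixes with probability p on Swing, chosen so Sam is indifferent: 7p + 3(1−p) = 0p + 9(1−p) gives p = 6/13.
Sam's expected payoff is 7·6/13 + 3·7/13 = 63/13.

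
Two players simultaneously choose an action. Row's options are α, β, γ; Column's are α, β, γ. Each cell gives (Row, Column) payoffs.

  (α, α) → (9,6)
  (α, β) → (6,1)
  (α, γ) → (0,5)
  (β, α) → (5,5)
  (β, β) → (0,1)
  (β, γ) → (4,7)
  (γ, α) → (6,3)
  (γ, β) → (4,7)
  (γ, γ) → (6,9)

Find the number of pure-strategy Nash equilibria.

Both α: Row gets 9 (best alternative 6); Column gets 6 (best alternative 5). Neither deviates — NE.
Both γ: Row gets 6 (best alternative 4); Column gets 9 (best alternative 7). Neither deviates — NE.
Both β is not a NE: Row would switch to α (6 > 0).
No other cell survives both best-response checks, so there are 2 pure NE.

2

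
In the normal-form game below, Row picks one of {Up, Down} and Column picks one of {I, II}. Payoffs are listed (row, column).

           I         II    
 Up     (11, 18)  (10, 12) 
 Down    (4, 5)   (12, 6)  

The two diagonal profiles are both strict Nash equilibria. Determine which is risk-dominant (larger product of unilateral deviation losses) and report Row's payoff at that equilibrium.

11

At (Up, I): Row loses 11 − 4 = 7 by deviating; Column loses 18 − 12 = 6. Product = 7·6 = 42.
At (Down, II): Row loses 12 − 10 = 2 by deviating; Column loses 6 − 5 = 1. Product = 2·1 = 2.
42 > 2, so (Up, I) is risk-dominant. Row's payoff there is 11.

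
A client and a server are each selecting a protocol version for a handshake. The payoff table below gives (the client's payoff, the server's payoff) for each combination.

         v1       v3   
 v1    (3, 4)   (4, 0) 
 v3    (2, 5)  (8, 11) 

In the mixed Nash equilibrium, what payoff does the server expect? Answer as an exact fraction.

The client mixes with probability p on v1, chosen so the server is indifferent: 4p + 5(1−p) = 0p + 11(1−p) gives p = 3/5.
The server's expected payoff is 4·3/5 + 5·2/5 = 22/5.

22/5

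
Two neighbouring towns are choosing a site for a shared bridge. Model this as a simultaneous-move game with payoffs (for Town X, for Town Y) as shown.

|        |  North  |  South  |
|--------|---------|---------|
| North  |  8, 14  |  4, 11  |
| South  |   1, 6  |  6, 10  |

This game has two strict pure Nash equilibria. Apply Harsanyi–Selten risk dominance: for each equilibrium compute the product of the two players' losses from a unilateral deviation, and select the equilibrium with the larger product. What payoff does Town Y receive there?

14

At both North: Town X loses 8 − 1 = 7 by deviating; Town Y loses 14 − 11 = 3. Product = 7·3 = 21.
At both South: Town X loses 6 − 4 = 2 by deviating; Town Y loses 10 − 6 = 4. Product = 2·4 = 8.
21 > 8, so both North is risk-dominant. Town Y's payoff there is 14.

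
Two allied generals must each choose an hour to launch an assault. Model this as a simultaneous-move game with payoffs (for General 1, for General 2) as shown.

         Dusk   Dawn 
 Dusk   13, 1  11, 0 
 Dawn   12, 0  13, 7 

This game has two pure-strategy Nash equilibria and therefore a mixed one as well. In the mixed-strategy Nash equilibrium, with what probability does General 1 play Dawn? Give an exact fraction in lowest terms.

General 1's mix p on Dusk must make General 2 indifferent between Dusk and Dawn.
General 2's payoff from Dusk: 1p + 0(1−p). From Dawn: 0p + 7(1−p).
Set equal: 1p = 7(1−p) → p = 7/8.
Probability on Dawn is 1 − 7/8 = 1/8.

1/8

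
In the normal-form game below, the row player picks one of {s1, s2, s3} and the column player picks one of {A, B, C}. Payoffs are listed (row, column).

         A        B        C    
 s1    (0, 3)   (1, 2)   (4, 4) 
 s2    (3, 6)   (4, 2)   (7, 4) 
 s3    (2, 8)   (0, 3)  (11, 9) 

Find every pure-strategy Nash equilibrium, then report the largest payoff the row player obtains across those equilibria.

(s2, A) is a pure NE (the row player: 3 ≥ 2; the column player: 6 ≥ 4). The row player gets 3.
(s3, C) is a pure NE (the row player: 11 ≥ 7; the column player: 9 ≥ 8). The row player gets 11.
Every other cell has a profitable deviation for at least one player. Highest of {3, 11} is 11.

11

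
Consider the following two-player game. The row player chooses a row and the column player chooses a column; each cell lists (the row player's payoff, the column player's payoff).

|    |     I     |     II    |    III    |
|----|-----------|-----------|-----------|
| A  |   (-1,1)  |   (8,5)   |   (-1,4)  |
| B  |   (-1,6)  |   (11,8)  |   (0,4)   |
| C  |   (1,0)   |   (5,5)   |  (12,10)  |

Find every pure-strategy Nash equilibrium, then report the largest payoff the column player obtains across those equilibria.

(B, II) is a pure NE (the row player: 11 ≥ 8; the column player: 8 ≥ 6). The column player gets 8.
(C, III) is a pure NE (the row player: 12 ≥ 0; the column player: 10 ≥ 5). The column player gets 10.
Every other cell has a profitable deviation for at least one player. Highest of {8, 10} is 10.

10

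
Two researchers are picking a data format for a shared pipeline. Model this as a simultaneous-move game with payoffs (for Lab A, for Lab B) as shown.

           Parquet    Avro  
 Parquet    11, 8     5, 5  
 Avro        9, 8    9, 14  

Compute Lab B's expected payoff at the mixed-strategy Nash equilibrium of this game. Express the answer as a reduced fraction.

Lab A mixes with probability p on Parquet, chosen so Lab B is indifferent: 8p + 8(1−p) = 5p + 14(1−p) gives p = 2/3.
Lab B's expected payoff is 8·2/3 + 8·1/3 = 8.

8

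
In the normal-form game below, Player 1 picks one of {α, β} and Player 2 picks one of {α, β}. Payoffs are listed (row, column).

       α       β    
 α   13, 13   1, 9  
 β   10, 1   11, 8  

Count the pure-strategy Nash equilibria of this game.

Both α: Player 1 gets 13 (best alternative 10); Player 2 gets 13 (best alternative 9). Neither deviates — NE.
Both β: Player 1 gets 11 (best alternative 1); Player 2 gets 8 (best alternative 1). Neither deviates — NE.
(α, β) is not a NE: Player 1 would switch to β (11 > 1).
No other cell survives both best-response checks, so there are 2 pure NE.

2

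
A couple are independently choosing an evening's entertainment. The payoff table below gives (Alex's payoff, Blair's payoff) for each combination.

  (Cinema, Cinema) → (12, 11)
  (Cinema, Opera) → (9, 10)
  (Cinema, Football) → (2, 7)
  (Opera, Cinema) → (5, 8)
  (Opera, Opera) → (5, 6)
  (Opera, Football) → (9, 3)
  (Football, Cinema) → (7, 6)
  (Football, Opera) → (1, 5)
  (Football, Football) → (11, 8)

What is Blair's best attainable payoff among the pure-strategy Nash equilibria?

11

Both Cinema is a pure NE (Alex: 12 ≥ 7; Blair: 11 ≥ 10). Blair gets 11.
Both Football is a pure NE (Alex: 11 ≥ 9; Blair: 8 ≥ 6). Blair gets 8.
Every other cell has a profitable deviation for at least one player. Highest of {11, 8} is 11.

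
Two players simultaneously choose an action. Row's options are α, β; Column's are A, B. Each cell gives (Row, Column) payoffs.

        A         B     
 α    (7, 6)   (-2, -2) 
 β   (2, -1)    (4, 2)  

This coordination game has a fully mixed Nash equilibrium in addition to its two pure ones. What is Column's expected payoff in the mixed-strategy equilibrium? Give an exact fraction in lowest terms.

Row mixes with probability p on α, chosen so Column is indifferent: 6p + (-1)(1−p) = (-2)p + 2(1−p) gives p = 3/11.
Column's expected payoff is 6·3/11 + (-1)·8/11 = 10/11.

10/11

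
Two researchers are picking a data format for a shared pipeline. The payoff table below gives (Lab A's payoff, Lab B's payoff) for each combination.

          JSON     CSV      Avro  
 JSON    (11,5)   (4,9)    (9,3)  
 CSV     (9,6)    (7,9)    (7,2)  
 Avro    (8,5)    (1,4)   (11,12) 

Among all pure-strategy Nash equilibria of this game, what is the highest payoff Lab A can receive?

11

Both CSV is a pure NE (Lab A: 7 ≥ 4; Lab B: 9 ≥ 6). Lab A gets 7.
Both Avro is a pure NE (Lab A: 11 ≥ 9; Lab B: 12 ≥ 5). Lab A gets 11.
Every other cell has a profitable deviation for at least one player. Highest of {7, 11} is 11.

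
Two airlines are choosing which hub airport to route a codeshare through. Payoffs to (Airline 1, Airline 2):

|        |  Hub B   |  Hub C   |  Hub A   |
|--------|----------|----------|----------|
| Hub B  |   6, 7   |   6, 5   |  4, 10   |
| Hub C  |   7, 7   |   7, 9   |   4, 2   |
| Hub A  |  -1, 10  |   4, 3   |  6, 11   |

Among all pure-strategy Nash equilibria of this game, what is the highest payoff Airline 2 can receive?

Both Hub C is a pure NE (Airline 1: 7 ≥ 6; Airline 2: 9 ≥ 7). Airline 2 gets 9.
Both Hub A is a pure NE (Airline 1: 6 ≥ 4; Airline 2: 11 ≥ 10). Airline 2 gets 11.
Every other cell has a profitable deviation for at least one player. Highest of {9, 11} is 11.

11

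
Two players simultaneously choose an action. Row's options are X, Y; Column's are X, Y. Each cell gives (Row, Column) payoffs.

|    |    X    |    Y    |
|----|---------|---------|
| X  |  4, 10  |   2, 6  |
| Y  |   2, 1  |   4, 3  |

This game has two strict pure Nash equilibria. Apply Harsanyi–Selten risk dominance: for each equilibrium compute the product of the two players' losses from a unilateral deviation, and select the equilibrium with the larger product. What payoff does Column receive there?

At both X: Row loses 4 − 2 = 2 by deviating; Column loses 10 − 6 = 4. Product = 2·4 = 8.
At both Y: Row loses 4 − 2 = 2 by deviating; Column loses 3 − 1 = 2. Product = 2·2 = 4.
8 > 4, so both X is risk-dominant. Column's payoff there is 10.

10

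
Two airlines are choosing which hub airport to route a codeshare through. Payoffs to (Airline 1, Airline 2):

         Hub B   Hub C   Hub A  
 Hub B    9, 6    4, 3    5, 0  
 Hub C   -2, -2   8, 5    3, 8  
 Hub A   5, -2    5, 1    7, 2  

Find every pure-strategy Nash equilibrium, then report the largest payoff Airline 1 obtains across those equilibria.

9

Both Hub B is a pure NE (Airline 1: 9 ≥ 5; Airline 2: 6 ≥ 3). Airline 1 gets 9.
Both Hub A is a pure NE (Airline 1: 7 ≥ 5; Airline 2: 2 ≥ 1). Airline 1 gets 7.
Every other cell has a profitable deviation for at least one player. Highest of {9, 7} is 9.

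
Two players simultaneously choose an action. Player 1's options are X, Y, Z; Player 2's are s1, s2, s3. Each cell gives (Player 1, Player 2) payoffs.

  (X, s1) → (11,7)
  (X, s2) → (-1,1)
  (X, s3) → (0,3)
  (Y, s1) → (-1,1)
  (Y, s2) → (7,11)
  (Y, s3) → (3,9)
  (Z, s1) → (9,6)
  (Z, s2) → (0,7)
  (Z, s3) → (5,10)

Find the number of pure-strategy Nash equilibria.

(X, s1): Player 1 gets 11 (best alternative 9); Player 2 gets 7 (best alternative 3). Neither deviates — NE.
(Y, s2): Player 1 gets 7 (best alternative 0); Player 2 gets 11 (best alternative 9). Neither deviates — NE.
(Z, s3): Player 1 gets 5 (best alternative 3); Player 2 gets 10 (best alternative 7). Neither deviates — NE.
(Y, s3) is not a NE: Player 1 would switch to Z (5 > 3).
No other cell survives both best-response checks, so there are 3 pure NE.

3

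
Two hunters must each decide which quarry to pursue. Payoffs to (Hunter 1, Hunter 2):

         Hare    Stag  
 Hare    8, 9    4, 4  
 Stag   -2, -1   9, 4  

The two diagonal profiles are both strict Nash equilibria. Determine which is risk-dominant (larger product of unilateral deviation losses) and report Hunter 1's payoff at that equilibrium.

8

At both Hare: Hunter 1 loses 8 − (-2) = 10 by deviating; Hunter 2 loses 9 − 4 = 5. Product = 10·5 = 50.
At both Stag: Hunter 1 loses 9 − 4 = 5 by deviating; Hunter 2 loses 4 − (-1) = 5. Product = 5·5 = 25.
50 > 25, so both Hare is risk-dominant. Hunter 1's payoff there is 8.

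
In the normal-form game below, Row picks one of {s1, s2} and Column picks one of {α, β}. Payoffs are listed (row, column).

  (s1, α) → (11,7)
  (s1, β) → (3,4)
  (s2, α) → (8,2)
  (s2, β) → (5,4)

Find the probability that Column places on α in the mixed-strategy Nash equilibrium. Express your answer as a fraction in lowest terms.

Column's mix q on α must make Row indifferent between s1 and s2.
Row's payoff from s1: 11q + 3(1−q). From s2: 8q + 5(1−q).
Set equal: 3q = 2(1−q) → q = 2/5.

2/5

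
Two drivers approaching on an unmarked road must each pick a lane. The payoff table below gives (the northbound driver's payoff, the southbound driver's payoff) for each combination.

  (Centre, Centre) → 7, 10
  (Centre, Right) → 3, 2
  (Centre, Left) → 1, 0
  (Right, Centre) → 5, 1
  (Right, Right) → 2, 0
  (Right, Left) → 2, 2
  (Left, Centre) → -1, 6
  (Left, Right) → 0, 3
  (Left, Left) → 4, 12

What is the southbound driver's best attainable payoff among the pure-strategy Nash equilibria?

12

Both Centre is a pure NE (the northbound driver: 7 ≥ 5; the southbound driver: 10 ≥ 2). The southbound driver gets 10.
Both Left is a pure NE (the northbound driver: 4 ≥ 2; the southbound driver: 12 ≥ 6). The southbound driver gets 12.
Every other cell has a profitable deviation for at least one player. Highest of {10, 12} is 12.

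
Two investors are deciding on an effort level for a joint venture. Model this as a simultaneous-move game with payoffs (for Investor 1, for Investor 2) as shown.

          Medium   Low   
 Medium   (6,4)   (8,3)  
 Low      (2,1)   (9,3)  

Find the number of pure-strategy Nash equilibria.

Both Medium: Investor 1 gets 6 (best alternative 2); Investor 2 gets 4 (best alternative 3). Neither deviates — NE.
Both Low: Investor 1 gets 9 (best alternative 8); Investor 2 gets 3 (best alternative 1). Neither deviates — NE.
(Medium, Low) is not a NE: Investor 1 would switch to Low (9 > 8).
No other cell survives both best-response checks, so there are 2 pure NE.

2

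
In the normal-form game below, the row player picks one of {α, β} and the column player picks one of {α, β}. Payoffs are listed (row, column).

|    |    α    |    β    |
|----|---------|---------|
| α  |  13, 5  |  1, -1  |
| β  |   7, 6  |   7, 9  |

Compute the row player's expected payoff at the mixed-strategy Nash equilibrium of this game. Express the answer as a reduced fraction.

7

The column player mixes with probability q on α, chosen so the row player is indifferent: 13q + 1(1−q) = 7q + 7(1−q) gives q = 1/2.
The row player's expected payoff (from either row, since indifferent) is 13·1/2 + 1·1/2 = 7.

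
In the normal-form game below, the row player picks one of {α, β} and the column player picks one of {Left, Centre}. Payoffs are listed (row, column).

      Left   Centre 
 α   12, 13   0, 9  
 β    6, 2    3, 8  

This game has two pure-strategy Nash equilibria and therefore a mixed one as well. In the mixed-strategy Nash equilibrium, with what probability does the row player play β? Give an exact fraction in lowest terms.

The row player's mix p on α must make the column player indifferent between Left and Centre.
The column player's payoff from Left: 13p + 2(1−p). From Centre: 9p + 8(1−p).
Set equal: 4p = 6(1−p) → p = 6/10 = 3/5.
Probability on β is 1 − 3/5 = 2/5.

2/5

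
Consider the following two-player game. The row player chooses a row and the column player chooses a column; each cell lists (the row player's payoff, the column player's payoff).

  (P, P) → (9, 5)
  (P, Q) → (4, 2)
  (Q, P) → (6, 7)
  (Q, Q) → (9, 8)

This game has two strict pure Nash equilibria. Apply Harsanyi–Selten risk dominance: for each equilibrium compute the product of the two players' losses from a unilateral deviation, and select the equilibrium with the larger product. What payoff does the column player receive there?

At both P: the row player loses 9 − 6 = 3 by deviating; the column player loses 5 − 2 = 3. Product = 3·3 = 9.
At both Q: the row player loses 9 − 4 = 5 by deviating; the column player loses 8 − 7 = 1. Product = 5·1 = 5.
9 > 5, so both P is risk-dominant. The column player's payoff there is 5.

5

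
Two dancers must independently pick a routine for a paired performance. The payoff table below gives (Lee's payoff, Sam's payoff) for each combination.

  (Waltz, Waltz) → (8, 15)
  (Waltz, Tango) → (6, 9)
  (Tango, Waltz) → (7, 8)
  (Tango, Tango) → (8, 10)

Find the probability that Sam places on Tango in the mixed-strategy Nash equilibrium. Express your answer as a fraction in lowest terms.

Sam's mix q on Waltz must make Lee indifferent between Waltz and Tango.
Lee's payoff from Waltz: 8q + 6(1−q). From Tango: 7q + 8(1−q).
Set equal: 1q = 2(1−q) → q = 2/3.
Probability on Tango is 1 − 2/3 = 1/3.

1/3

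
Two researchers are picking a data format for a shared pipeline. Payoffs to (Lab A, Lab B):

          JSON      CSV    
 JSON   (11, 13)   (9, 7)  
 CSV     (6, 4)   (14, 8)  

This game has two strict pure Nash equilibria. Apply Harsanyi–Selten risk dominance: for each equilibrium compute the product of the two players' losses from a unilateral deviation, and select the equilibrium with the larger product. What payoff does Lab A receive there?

11

At both JSON: Lab A loses 11 − 6 = 5 by deviating; Lab B loses 13 − 7 = 6. Product = 5·6 = 30.
At both CSV: Lab A loses 14 − 9 = 5 by deviating; Lab B loses 8 − 4 = 4. Product = 5·4 = 20.
30 > 20, so both JSON is risk-dominant. Lab A's payoff there is 11.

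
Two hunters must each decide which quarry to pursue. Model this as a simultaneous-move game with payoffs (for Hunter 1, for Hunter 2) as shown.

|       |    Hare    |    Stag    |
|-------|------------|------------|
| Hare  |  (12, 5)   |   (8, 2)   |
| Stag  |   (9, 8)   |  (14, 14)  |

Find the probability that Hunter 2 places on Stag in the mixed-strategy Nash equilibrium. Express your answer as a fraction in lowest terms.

Hunter 2's mix q on Hare must make Hunter 1 indifferent between Hare and Stag.
Hunter 1's payoff from Hare: 12q + 8(1−q). From Stag: 9q + 14(1−q).
Set equal: 3q = 6(1−q) → q = 6/9 = 2/3.
Probability on Stag is 1 − 2/3 = 1/3.

1/3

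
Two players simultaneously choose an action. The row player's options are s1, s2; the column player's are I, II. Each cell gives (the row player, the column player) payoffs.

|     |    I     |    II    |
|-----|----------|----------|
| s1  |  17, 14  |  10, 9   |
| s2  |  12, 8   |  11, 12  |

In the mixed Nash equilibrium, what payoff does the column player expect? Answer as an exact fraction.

32/3

The row player mixes with probability p on s1, chosen so the column player is indifferent: 14p + 8(1−p) = 9p + 12(1−p) gives p = 4/9.
The column player's expected payoff is 14·4/9 + 8·5/9 = 32/3.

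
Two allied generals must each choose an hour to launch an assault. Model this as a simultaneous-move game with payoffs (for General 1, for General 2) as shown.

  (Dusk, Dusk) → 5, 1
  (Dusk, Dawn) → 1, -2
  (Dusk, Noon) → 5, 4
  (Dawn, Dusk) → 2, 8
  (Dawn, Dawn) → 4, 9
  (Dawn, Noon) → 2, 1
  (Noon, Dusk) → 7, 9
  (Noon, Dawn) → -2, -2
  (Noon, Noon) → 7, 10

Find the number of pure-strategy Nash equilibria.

2

Both Dawn: General 1 gets 4 (best alternative 1); General 2 gets 9 (best alternative 8). Neither deviates — NE.
Both Noon: General 1 gets 7 (best alternative 5); General 2 gets 10 (best alternative 9). Neither deviates — NE.
Both Dusk is not a NE: General 1 would switch to Noon (7 > 5).
No other cell survives both best-response checks, so there are 2 pure NE.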